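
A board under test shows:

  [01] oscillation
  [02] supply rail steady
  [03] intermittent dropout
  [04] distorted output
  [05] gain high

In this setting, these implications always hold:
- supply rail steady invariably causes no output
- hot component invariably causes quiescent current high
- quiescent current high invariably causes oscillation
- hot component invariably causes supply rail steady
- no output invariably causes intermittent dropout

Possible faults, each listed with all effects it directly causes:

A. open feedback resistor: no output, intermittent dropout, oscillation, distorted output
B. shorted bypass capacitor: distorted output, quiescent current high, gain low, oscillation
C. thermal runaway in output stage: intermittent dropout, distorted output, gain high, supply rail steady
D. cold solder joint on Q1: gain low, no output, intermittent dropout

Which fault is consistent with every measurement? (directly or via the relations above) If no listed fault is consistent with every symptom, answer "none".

For each candidate, compare predicted effects to what was observed:
(A) open feedback resistor — oscillation +; supply rail steady -; intermittent dropout +; distorted output +; gain high -
(B) shorted bypass capacitor — fails on supply rail steady, intermittent dropout, gain high (predicts gain low, not gain high)
(C) thermal runaway in output stage — oscillation -; supply rail steady +; intermittent dropout +; distorted output +; gain high +
(D) cold solder joint on Q1 — fails on oscillation, supply rail steady, distorted output, gain high (predicts gain low, not gain high)
No candidate is consistent with all observations.

none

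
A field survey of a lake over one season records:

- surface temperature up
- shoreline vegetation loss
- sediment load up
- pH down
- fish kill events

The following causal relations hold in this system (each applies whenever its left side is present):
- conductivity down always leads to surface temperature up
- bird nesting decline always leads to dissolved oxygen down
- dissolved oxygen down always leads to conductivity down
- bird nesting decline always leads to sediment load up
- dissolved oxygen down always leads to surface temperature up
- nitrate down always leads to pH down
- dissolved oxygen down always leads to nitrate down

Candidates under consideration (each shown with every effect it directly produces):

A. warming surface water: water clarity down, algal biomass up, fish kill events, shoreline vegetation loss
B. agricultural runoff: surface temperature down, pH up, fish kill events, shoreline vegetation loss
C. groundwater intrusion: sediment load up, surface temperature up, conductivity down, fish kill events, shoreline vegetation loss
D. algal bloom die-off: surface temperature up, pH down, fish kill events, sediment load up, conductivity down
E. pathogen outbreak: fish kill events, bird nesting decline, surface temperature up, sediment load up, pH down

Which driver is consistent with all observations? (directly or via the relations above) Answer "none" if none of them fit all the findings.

none

For each candidate, compare predicted effects to what was observed:
(A) warming surface water — does not account for surface temperature up, sediment load up, pH down
(B) agricultural runoff — surface temperature up miss; shoreline vegetation loss match; sediment load up miss; pH down miss; fish kill events match
(C) groundwater intrusion — surface temperature up match; shoreline vegetation loss match; sediment load up match; pH down miss; fish kill events match
(D) algal bloom die-off — surface temperature up match; shoreline vegetation loss miss; sediment load up match; pH down match; fish kill events match
(E) pathogen outbreak — does not account for shoreline vegetation loss
No candidate is consistent with all observations.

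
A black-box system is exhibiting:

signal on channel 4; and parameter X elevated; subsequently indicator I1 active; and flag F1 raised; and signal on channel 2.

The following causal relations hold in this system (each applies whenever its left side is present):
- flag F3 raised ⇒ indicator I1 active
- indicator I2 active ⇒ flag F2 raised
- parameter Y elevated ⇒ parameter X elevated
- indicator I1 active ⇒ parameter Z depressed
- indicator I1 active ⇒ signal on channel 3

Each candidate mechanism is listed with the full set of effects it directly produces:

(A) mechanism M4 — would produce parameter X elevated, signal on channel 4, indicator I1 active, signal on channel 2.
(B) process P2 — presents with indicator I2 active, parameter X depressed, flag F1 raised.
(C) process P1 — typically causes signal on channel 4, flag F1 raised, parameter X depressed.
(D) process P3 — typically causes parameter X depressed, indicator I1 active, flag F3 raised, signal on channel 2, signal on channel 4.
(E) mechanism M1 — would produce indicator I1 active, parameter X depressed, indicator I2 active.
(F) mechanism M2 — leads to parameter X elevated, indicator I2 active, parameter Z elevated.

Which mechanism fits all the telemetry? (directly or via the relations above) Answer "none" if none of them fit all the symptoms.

none

Checking each candidate against the observations:
(A) mechanism M4 — signal on channel 4 match; parameter X elevated match; indicator I1 active match; flag F1 raised miss; signal on channel 2 match
(B) process P2 — fails on signal on channel 4, parameter X elevated, indicator I1 active, signal on channel 2 (predicts parameter X depressed, not parameter X elevated)
(C) process P1 — signal on channel 4 match; parameter X elevated miss; indicator I1 active miss; flag F1 raised match; signal on channel 2 miss
(D) process P3 — fails on parameter X elevated, flag F1 raised (predicts parameter X depressed, not parameter X elevated)
(E) mechanism M1 — signal on channel 4 miss; parameter X elevated miss; indicator I1 active match; flag F1 raised miss; signal on channel 2 miss
(F) mechanism M2 — does not account for signal on channel 4, indicator I1 active, flag F1 raised, signal on channel 2
None of the listed candidates fits everything.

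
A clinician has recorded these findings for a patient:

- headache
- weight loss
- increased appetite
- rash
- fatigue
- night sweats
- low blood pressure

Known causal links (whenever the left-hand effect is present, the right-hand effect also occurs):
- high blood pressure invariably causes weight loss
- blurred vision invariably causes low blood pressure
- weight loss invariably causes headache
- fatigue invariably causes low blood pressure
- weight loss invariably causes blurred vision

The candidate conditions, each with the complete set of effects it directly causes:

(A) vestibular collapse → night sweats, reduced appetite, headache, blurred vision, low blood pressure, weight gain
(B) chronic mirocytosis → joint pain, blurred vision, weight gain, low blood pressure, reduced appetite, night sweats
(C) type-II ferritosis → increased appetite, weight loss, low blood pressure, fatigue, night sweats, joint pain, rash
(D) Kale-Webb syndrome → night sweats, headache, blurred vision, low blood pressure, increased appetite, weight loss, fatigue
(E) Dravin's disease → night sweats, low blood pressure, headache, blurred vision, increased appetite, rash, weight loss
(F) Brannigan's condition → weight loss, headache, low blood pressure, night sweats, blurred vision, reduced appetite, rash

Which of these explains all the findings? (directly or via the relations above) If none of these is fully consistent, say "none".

Per-candidate check:
(A) vestibular collapse — fails on weight loss, increased appetite, rash, fatigue (predicts weight gain, not weight loss; predicts reduced appetite, not increased appetite)
(B) chronic mirocytosis — fails on headache, weight loss, increased appetite, rash, fatigue (predicts weight gain, not weight loss; predicts reduced appetite, not increased appetite)
(C) type-II ferritosis — accounts for every observation (headache via weight loss → headache)
(D) Kale-Webb syndrome — does not account for rash
(E) Dravin's disease — headache match; weight loss match; increased appetite match; rash match; fatigue miss; night sweats match; low blood pressure match
(F) Brannigan's condition — headache match; weight loss match; increased appetite miss; rash match; fatigue miss; night sweats match; low blood pressure match
(C) alone accounts for all the evidence.

C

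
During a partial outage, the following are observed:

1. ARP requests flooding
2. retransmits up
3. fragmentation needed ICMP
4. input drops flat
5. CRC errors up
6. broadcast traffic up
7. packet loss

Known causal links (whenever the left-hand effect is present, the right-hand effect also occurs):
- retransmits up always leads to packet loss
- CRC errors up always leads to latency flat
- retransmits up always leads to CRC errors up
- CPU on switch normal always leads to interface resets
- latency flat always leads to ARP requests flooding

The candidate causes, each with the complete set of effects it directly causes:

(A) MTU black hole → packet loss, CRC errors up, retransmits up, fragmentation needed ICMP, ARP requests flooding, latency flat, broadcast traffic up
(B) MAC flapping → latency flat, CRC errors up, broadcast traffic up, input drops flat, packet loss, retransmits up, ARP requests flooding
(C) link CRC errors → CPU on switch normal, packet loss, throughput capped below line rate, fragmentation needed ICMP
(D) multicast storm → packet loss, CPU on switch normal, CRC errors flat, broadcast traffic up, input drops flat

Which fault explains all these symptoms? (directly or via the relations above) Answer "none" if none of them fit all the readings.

Checking each candidate against the observations:
(A) MTU black hole — ARP requests flooding yes; retransmits up yes; fragmentation needed ICMP yes; input drops flat NO; CRC errors up yes; broadcast traffic up yes; packet loss yes
(B) MAC flapping — ARP requests flooding yes; retransmits up yes; fragmentation needed ICMP NO; input drops flat yes; CRC errors up yes; broadcast traffic up yes; packet loss yes
(C) link CRC errors — ARP requests flooding NO; retransmits up NO; fragmentation needed ICMP yes; input drops flat NO; CRC errors up NO; broadcast traffic up NO; packet loss yes
(D) multicast storm — fails on ARP requests flooding, retransmits up, fragmentation needed ICMP, CRC errors up (predicts CRC errors flat, not CRC errors up)
No candidate is consistent with all observations.

none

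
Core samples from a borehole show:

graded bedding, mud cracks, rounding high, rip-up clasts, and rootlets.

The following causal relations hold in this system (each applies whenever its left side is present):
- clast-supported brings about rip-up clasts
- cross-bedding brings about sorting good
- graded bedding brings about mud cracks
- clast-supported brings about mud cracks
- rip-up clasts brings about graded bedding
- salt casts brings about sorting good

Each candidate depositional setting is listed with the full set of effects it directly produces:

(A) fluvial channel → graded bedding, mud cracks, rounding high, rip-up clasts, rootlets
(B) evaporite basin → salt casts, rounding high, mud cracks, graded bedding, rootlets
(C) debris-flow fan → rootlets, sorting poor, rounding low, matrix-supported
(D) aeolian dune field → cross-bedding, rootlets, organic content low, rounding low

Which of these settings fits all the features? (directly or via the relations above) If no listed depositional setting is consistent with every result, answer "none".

For each candidate, compare predicted effects to what was observed:
(A) fluvial channel — accounts for every observation
(B) evaporite basin — graded bedding yes; mud cracks yes; rounding high yes; rip-up clasts NO; rootlets yes
(C) debris-flow fan — graded bedding NO; mud cracks NO; rounding high NO; rip-up clasts NO; rootlets yes
(D) aeolian dune field — graded bedding NO; mud cracks NO; rounding high NO; rip-up clasts NO; rootlets yes
(A) alone accounts for all the evidence.

A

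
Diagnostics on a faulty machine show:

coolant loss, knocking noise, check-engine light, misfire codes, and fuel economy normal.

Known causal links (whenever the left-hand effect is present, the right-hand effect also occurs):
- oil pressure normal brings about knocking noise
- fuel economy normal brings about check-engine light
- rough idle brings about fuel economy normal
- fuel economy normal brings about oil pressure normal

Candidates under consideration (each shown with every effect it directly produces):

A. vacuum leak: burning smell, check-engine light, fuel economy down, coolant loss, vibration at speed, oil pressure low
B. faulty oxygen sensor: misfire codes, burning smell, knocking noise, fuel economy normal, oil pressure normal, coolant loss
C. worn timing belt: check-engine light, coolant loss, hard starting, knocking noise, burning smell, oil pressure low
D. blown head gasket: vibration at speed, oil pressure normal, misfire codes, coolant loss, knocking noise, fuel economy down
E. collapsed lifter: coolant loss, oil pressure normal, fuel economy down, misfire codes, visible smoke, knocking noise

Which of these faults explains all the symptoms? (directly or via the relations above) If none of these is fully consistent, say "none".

B

Per-candidate check:
(A) vacuum leak — fails on knocking noise, misfire codes, fuel economy normal (predicts fuel economy down, not fuel economy normal)
(B) faulty oxygen sensor — accounts for every observation (check-engine light through fuel economy normal → check-engine light)
(C) worn timing belt — coolant loss match; knocking noise match; check-engine light match; misfire codes miss; fuel economy normal miss
(D) blown head gasket — fails on check-engine light, fuel economy normal (predicts fuel economy down, not fuel economy normal)
(E) collapsed lifter — fails on check-engine light, fuel economy normal (predicts fuel economy down, not fuel economy normal)
(B) is the only candidate with no mismatches.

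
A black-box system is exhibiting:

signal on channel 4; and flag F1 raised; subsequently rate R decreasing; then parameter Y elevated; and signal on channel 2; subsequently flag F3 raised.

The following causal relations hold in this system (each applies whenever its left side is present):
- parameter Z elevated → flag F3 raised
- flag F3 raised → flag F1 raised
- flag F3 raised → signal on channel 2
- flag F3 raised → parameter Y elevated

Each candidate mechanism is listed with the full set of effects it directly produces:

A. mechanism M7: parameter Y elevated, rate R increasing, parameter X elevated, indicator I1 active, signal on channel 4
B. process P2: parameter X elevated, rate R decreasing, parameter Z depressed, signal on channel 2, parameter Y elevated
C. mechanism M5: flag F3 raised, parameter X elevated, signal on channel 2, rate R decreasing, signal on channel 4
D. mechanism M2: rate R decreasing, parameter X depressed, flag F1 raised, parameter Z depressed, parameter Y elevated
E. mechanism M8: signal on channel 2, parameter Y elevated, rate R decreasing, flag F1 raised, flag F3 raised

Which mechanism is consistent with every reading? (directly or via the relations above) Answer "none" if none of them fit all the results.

C

Per-candidate check:
(A) mechanism M7 — signal on channel 4 +; flag F1 raised -; rate R decreasing -; parameter Y elevated +; signal on channel 2 -; flag F3 raised -
(B) process P2 — does not account for signal on channel 4, flag F1 raised, flag F3 raised
(C) mechanism M5 — accounts for every observation (flag F1 raised via flag F3 raised → flag F1 raised)
(D) mechanism M2 — signal on channel 4 -; flag F1 raised +; rate R decreasing +; parameter Y elevated +; signal on channel 2 -; flag F3 raised -
(E) mechanism M8 — signal on channel 4 -; flag F1 raised +; rate R decreasing +; parameter Y elevated +; signal on channel 2 +; flag F3 raised +
(C) is the only candidate with no mismatches.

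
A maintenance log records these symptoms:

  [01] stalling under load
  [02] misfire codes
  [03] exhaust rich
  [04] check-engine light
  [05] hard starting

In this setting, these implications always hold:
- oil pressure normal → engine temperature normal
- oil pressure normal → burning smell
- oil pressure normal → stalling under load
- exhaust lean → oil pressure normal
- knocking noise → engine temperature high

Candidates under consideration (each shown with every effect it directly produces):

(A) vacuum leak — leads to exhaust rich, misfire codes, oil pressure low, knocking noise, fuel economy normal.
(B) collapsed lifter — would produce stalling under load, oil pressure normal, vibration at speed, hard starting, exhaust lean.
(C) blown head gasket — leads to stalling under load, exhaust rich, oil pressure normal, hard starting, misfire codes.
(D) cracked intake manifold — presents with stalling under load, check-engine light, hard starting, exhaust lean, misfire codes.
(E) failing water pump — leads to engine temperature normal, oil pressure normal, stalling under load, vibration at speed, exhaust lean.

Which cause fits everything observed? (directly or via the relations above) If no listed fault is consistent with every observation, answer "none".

Per-candidate check:
(A) vacuum leak — does not account for stalling under load, check-engine light, hard starting
(B) collapsed lifter — fails on misfire codes, exhaust rich, check-engine light (predicts exhaust lean, not exhaust rich)
(C) blown head gasket — does not account for check-engine light
(D) cracked intake manifold — stalling under load match; misfire codes match; exhaust rich miss; check-engine light match; hard starting match
(E) failing water pump — stalling under load match; misfire codes miss; exhaust rich miss; check-engine light miss; hard starting miss
Every candidate fails on at least one observation.

none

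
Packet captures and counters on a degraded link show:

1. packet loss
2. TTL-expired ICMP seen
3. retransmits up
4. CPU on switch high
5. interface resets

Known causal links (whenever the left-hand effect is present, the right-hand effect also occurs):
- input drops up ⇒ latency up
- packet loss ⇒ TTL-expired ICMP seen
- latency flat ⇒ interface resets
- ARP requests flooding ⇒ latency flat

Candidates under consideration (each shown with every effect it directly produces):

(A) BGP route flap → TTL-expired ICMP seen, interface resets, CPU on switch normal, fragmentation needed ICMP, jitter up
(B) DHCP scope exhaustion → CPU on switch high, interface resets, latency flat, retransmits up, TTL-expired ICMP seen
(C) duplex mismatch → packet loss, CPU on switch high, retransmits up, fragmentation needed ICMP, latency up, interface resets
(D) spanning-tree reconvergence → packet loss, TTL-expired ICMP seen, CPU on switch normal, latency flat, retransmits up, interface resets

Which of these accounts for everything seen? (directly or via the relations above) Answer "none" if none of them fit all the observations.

Checking each candidate against the observations:
(A) BGP route flap — fails on packet loss, retransmits up, CPU on switch high (predicts CPU on switch normal, not CPU on switch high)
(B) DHCP scope exhaustion — packet loss NO; TTL-expired ICMP seen yes; retransmits up yes; CPU on switch high yes; interface resets yes
(C) duplex mismatch — packet loss yes; TTL-expired ICMP seen yes (by packet loss → TTL-expired ICMP seen); retransmits up yes; CPU on switch high yes; interface resets yes
(D) spanning-tree reconvergence — packet loss yes; TTL-expired ICMP seen yes; retransmits up yes; CPU on switch high NO; interface resets yes
(C) alone accounts for all the evidence.

C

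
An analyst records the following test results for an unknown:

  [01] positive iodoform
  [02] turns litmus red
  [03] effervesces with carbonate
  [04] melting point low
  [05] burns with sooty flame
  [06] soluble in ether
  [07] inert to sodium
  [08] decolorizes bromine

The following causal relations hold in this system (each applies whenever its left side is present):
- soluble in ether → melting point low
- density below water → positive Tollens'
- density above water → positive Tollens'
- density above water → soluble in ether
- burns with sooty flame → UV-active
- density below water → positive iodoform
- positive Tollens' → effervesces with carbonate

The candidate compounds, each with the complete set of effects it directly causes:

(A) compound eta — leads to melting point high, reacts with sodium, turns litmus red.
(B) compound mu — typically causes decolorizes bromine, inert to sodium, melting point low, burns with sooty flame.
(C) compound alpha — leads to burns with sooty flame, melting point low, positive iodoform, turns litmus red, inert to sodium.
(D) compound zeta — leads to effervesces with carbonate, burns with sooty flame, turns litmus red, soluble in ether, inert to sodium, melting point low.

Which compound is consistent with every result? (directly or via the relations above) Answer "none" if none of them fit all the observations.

none

For each candidate, compare predicted effects to what was observed:
(A) compound eta — fails on positive iodoform, effervesces with carbonate, melting point low, burns with sooty flame, soluble in ether, inert to sodium, decolorizes bromine (predicts melting point high, not melting point low; predicts reacts with sodium, not inert to sodium)
(B) compound mu — positive iodoform -; turns litmus red -; effervesces with carbonate -; melting point low +; burns with sooty flame +; soluble in ether -; inert to sodium +; decolorizes bromine +
(C) compound alpha — does not account for effervesces with carbonate, soluble in ether, decolorizes bromine
(D) compound zeta — positive iodoform -; turns litmus red +; effervesces with carbonate +; melting point low +; burns with sooty flame +; soluble in ether +; inert to sodium +; decolorizes bromine -
Every candidate fails on at least one observation.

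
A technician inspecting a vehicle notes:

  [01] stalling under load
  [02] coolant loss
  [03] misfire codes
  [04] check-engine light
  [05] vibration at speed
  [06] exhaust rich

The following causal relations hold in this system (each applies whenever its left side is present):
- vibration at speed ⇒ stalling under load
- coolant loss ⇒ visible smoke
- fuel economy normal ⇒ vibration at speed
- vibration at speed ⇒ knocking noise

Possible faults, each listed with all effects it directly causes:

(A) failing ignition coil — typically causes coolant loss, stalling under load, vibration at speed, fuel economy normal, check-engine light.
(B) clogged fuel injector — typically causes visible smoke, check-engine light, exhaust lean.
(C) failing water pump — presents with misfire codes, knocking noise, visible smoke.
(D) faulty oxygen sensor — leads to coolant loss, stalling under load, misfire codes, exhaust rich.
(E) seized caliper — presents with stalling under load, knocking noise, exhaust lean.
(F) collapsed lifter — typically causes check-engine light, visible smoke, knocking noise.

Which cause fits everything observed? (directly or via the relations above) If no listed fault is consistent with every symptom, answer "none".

none

Per-candidate check:
(A) failing ignition coil — stalling under load +; coolant loss +; misfire codes -; check-engine light +; vibration at speed +; exhaust rich -
(B) clogged fuel injector — stalling under load -; coolant loss -; misfire codes -; check-engine light +; vibration at speed -; exhaust rich -
(C) failing water pump — stalling under load -; coolant loss -; misfire codes +; check-engine light -; vibration at speed -; exhaust rich -
(D) faulty oxygen sensor — does not account for check-engine light, vibration at speed
(E) seized caliper — fails on coolant loss, misfire codes, check-engine light, vibration at speed, exhaust rich (predicts exhaust lean, not exhaust rich)
(F) collapsed lifter — stalling under load -; coolant loss -; misfire codes -; check-engine light +; vibration at speed -; exhaust rich -
None of the listed candidates fits everything.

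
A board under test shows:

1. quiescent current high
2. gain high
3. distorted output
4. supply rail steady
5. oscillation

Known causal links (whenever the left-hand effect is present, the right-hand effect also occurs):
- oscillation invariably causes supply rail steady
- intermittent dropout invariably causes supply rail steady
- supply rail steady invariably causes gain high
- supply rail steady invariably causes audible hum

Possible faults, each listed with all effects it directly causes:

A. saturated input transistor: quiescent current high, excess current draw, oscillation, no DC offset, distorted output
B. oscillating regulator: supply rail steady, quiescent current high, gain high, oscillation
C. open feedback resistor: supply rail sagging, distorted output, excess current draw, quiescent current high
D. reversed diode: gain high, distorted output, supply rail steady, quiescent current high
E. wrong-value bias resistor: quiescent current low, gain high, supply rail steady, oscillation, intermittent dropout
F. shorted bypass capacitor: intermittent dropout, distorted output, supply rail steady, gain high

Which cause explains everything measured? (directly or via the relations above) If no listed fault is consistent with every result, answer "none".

Testing each hypothesis:
(A) saturated input transistor — accounts for every observation (gain high via oscillation → supply rail steady → gain high)
(B) oscillating regulator — quiescent current high match; gain high match; distorted output miss; supply rail steady match; oscillation match
(C) open feedback resistor — fails on gain high, supply rail steady, oscillation (predicts supply rail sagging, not supply rail steady)
(D) reversed diode — does not account for oscillation
(E) wrong-value bias resistor — quiescent current high miss; gain high match; distorted output miss; supply rail steady match; oscillation match
(F) shorted bypass capacitor — does not account for quiescent current high, oscillation
(A) is the only candidate with no mismatches.

A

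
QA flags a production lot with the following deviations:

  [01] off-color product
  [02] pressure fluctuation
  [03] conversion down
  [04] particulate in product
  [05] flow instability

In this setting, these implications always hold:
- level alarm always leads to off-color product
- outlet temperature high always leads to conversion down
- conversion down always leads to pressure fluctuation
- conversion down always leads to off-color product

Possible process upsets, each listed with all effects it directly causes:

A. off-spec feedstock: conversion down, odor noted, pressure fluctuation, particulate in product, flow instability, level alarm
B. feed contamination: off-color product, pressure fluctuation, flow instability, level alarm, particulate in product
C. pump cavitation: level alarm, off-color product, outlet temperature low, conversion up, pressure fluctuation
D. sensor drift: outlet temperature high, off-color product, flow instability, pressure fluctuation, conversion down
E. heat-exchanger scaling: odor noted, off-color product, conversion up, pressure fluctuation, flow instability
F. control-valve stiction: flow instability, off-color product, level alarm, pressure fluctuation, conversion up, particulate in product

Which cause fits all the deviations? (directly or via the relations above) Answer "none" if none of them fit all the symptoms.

A

Testing each hypothesis:
(A) off-spec feedstock — off-color product yes (via level alarm → off-color product); pressure fluctuation yes; conversion down yes; particulate in product yes; flow instability yes
(B) feed contamination — off-color product yes; pressure fluctuation yes; conversion down NO; particulate in product yes; flow instability yes
(C) pump cavitation — fails on conversion down, particulate in product, flow instability (predicts conversion up, not conversion down)
(D) sensor drift — does not account for particulate in product
(E) heat-exchanger scaling — fails on conversion down, particulate in product (predicts conversion up, not conversion down)
(F) control-valve stiction — fails on conversion down (predicts conversion up, not conversion down)
(A) is the only candidate with no mismatches.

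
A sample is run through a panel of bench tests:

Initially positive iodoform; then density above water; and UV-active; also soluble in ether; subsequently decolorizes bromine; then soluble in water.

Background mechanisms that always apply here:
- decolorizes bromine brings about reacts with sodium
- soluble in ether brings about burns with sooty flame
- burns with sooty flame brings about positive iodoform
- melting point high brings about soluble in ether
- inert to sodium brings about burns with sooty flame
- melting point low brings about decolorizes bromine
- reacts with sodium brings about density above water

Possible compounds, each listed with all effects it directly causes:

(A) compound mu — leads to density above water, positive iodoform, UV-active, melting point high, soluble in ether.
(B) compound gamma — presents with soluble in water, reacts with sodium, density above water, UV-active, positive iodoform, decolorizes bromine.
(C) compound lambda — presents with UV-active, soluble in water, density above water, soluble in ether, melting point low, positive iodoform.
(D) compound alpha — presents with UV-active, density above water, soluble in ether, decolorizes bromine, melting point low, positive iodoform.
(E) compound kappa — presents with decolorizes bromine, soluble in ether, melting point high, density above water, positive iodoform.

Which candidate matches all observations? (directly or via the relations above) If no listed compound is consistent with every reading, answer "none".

Checking each candidate against the observations:
(A) compound mu — positive iodoform ✓; density above water ✓; UV-active ✓; soluble in ether ✓; decolorizes bromine ✗; soluble in water ✗
(B) compound gamma — does not account for soluble in ether
(C) compound lambda — accounts for every observation (decolorizes bromine via melting point low → decolorizes bromine)
(D) compound alpha — does not account for soluble in water
(E) compound kappa — does not account for UV-active, soluble in water
(C) is the only candidate with no mismatches.

C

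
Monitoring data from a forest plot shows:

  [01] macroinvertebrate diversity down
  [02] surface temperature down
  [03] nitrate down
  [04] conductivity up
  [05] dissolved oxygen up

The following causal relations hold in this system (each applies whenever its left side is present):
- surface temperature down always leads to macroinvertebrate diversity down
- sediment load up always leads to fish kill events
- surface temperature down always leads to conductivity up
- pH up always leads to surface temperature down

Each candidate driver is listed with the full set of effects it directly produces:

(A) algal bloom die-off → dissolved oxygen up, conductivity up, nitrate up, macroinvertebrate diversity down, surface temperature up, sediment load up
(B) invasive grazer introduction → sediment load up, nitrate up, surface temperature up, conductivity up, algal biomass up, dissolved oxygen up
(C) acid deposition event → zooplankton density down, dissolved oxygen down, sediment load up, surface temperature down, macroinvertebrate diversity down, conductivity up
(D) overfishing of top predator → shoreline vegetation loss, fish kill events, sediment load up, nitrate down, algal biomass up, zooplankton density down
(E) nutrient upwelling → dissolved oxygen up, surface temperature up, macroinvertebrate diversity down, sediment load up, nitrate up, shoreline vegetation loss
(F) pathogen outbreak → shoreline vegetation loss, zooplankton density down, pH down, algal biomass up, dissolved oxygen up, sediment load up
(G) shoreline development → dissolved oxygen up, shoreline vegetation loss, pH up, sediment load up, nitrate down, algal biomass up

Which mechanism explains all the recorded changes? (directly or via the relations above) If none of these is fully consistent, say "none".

For each candidate, compare predicted effects to what was observed:
(A) algal bloom die-off — macroinvertebrate diversity down ✓; surface temperature down ✗; nitrate down ✗; conductivity up ✓; dissolved oxygen up ✓
(B) invasive grazer introduction — macroinvertebrate diversity down ✗; surface temperature down ✗; nitrate down ✗; conductivity up ✓; dissolved oxygen up ✓
(C) acid deposition event — macroinvertebrate diversity down ✓; surface temperature down ✓; nitrate down ✗; conductivity up ✓; dissolved oxygen up ✗
(D) overfishing of top predator — does not account for macroinvertebrate diversity down, surface temperature down, conductivity up, dissolved oxygen up
(E) nutrient upwelling — fails on surface temperature down, nitrate down, conductivity up (predicts surface temperature up, not surface temperature down; predicts nitrate up, not nitrate down)
(F) pathogen outbreak — macroinvertebrate diversity down ✗; surface temperature down ✗; nitrate down ✗; conductivity up ✗; dissolved oxygen up ✓
(G) shoreline development — accounts for every observation (macroinvertebrate diversity down via pH up → surface temperature down → macroinvertebrate diversity down)
(G) is the only candidate with no mismatches.

G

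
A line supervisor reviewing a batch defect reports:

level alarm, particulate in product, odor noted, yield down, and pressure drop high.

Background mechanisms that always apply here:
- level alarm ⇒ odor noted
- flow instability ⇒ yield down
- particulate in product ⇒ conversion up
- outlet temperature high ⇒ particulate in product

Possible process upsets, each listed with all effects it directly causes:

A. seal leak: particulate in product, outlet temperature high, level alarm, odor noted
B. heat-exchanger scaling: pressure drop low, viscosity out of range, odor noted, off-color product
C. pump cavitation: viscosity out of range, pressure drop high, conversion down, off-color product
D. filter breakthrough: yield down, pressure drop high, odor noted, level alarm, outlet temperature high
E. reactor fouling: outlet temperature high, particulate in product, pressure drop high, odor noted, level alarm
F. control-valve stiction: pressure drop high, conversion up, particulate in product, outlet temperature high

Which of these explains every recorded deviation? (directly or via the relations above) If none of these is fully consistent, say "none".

For each candidate, compare predicted effects to what was observed:
(A) seal leak — does not account for yield down, pressure drop high
(B) heat-exchanger scaling — fails on level alarm, particulate in product, yield down, pressure drop high (predicts pressure drop low, not pressure drop high)
(C) pump cavitation — does not account for level alarm, particulate in product, odor noted, yield down
(D) filter breakthrough — level alarm ✓; particulate in product ✓ (by outlet temperature high → particulate in product); odor noted ✓; yield down ✓; pressure drop high ✓
(E) reactor fouling — level alarm ✓; particulate in product ✓; odor noted ✓; yield down ✗; pressure drop high ✓
(F) control-valve stiction — level alarm ✗; particulate in product ✓; odor noted ✗; yield down ✗; pressure drop high ✓
(D) is the only candidate with no mismatches.

D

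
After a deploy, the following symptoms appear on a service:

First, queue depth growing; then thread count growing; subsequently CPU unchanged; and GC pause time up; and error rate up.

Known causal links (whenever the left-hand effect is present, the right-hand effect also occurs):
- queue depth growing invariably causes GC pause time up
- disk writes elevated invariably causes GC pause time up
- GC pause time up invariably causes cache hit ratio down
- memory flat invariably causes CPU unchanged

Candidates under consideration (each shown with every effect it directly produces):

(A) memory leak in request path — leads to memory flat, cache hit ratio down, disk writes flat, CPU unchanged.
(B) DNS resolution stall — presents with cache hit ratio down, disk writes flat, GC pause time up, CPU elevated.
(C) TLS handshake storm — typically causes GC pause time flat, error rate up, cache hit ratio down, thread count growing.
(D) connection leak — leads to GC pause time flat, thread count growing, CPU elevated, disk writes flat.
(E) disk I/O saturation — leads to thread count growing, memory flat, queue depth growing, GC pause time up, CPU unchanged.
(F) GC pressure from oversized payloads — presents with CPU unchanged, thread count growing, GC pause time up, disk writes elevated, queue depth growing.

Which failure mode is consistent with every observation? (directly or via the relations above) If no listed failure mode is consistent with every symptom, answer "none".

For each candidate, compare predicted effects to what was observed:
(A) memory leak in request path — does not account for queue depth growing, thread count growing, GC pause time up, error rate up
(B) DNS resolution stall — queue depth growing -; thread count growing -; CPU unchanged -; GC pause time up +; error rate up -
(C) TLS handshake storm — fails on queue depth growing, CPU unchanged, GC pause time up (predicts GC pause time flat, not GC pause time up)
(D) connection leak — fails on queue depth growing, CPU unchanged, GC pause time up, error rate up (predicts CPU elevated, not CPU unchanged; predicts GC pause time flat, not GC pause time up)
(E) disk I/O saturation — does not account for error rate up
(F) GC pressure from oversized payloads — queue depth growing +; thread count growing +; CPU unchanged +; GC pause time up +; error rate up -
None of the listed candidates fits everything.

none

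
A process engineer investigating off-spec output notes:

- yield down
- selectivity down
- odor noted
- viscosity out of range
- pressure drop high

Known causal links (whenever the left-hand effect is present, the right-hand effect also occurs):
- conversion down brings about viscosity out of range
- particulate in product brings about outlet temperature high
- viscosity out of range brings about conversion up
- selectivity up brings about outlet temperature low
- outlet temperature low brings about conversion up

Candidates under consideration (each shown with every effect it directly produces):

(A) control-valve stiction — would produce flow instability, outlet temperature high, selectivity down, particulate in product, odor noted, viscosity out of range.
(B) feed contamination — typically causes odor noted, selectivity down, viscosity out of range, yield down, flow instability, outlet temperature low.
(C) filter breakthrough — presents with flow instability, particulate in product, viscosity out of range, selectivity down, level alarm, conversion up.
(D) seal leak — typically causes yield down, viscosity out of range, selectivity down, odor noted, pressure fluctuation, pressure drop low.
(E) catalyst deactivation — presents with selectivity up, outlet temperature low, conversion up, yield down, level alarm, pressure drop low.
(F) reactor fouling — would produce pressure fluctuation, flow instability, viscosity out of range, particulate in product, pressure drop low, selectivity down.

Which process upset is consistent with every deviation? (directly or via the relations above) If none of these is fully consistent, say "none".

none

Testing each hypothesis:
(A) control-valve stiction — does not account for yield down, pressure drop high
(B) feed contamination — does not account for pressure drop high
(C) filter breakthrough — does not account for yield down, odor noted, pressure drop high
(D) seal leak — fails on pressure drop high (predicts pressure drop low, not pressure drop high)
(E) catalyst deactivation — fails on selectivity down, odor noted, viscosity out of range, pressure drop high (predicts selectivity up, not selectivity down; predicts pressure drop low, not pressure drop high)
(F) reactor fouling — yield down ✗; selectivity down ✓; odor noted ✗; viscosity out of range ✓; pressure drop high ✗
No candidate is consistent with all observations.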